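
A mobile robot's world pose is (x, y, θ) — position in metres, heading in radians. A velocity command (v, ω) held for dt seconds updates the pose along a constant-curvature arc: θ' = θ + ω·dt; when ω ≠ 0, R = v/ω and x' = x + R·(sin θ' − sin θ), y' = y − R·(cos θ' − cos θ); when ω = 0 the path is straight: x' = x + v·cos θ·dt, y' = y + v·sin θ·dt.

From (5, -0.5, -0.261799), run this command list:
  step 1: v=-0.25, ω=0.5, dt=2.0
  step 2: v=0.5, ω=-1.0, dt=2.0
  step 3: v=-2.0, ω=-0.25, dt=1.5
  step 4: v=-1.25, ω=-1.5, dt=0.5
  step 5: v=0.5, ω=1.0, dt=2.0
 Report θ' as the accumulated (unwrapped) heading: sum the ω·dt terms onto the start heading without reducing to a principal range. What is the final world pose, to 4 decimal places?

(5.4000, 1.8543, -0.3868)

step 1: θ'=0.7382 (R=-0.5000) → pose (4.5341, -0.6131, 0.7382)
step 2: θ'=-1.2618 (R=-0.5000) → pose (5.3469, -0.8309, -1.2618)
step 3: θ'=-1.6368 (R=8.0000) → pose (4.9854, 2.1296, -1.6368)
step 4: θ'=-2.3868 (R=0.8333) → pose (5.2460, 2.6816, -2.3868)
step 5: θ'=-0.3868 (R=0.5000) → pose (5.4000, 1.8543, -0.3868)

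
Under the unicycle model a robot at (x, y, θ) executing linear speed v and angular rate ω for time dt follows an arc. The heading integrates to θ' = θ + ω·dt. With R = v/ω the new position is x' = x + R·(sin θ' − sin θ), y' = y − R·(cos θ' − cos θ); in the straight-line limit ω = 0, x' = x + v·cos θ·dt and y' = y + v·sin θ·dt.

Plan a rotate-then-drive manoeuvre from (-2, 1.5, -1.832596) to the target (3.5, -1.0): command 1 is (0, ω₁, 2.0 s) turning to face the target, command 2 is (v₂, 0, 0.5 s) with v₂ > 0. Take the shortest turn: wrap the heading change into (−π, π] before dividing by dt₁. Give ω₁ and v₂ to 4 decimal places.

heading to target = atan2(-1−1.5, 3.5−-2) = -0.4266
Δθ = wrap(-0.4266 − -1.8326) = 1.4060; ω₁ = Δθ/dt₁ = 0.7030
distance = √((3.5−-2)² + (-1−1.5)²) = 6.0415; v₂ = distance/dt₂ = 12.0830

ω₁ = 0.7030, v₂ = 12.0830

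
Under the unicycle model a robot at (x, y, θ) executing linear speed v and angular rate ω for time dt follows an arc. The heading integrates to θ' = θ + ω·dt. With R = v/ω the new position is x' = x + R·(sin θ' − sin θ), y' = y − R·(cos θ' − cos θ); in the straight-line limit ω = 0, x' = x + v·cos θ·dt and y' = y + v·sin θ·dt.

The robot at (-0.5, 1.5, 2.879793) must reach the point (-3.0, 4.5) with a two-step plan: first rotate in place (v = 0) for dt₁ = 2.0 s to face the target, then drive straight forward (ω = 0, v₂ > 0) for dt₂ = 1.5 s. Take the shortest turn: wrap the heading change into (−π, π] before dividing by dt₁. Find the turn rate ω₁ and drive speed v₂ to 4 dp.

heading to target = atan2(4.5−1.5, -3−-0.5) = 2.2655
Δθ = wrap(2.2655 − 2.8798) = -0.6143; ω₁ = Δθ/dt₁ = -0.3071
distance = √((-3−-0.5)² + (4.5−1.5)²) = 3.9051; v₂ = distance/dt₂ = 2.6034

ω₁ = -0.3071, v₂ = 2.6034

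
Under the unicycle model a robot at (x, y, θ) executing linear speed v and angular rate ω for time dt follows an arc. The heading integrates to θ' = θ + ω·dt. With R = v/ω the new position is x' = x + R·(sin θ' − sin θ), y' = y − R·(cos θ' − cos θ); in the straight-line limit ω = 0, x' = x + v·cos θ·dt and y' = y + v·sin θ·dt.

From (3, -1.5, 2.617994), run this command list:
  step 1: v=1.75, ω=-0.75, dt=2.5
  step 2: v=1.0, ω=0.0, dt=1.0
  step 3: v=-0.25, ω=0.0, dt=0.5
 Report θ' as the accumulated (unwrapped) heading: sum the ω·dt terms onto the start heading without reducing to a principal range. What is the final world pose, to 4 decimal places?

(3.2326, 2.8310, 0.7430)

step 1: θ'=0.7430 (R=-2.3333) → pose (2.5882, 2.2391, 0.7430)
step 2: θ'=0.7430 (straight) → pose (3.3246, 2.9156, 0.7430)
step 3: θ'=0.7430 (straight) → pose (3.2326, 2.8310, 0.7430)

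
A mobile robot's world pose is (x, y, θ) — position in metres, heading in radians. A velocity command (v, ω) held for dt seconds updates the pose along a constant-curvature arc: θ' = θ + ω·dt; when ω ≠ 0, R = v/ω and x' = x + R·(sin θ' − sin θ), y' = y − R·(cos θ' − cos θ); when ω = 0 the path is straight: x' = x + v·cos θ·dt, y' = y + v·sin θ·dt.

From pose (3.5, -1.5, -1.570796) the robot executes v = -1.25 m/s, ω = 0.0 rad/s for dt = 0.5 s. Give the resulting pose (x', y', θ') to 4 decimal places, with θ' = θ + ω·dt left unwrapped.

(3.5000, -0.8750, -1.5708)

θ' = -1.5708 + 0.0·0.5 = -1.5708
ω = 0 → straight: x' = 3.5 + -1.25·cos(-1.5708)·0.5 = 3.5000
y' = -1.5 + -1.25·sin(-1.5708)·0.5 = -0.8750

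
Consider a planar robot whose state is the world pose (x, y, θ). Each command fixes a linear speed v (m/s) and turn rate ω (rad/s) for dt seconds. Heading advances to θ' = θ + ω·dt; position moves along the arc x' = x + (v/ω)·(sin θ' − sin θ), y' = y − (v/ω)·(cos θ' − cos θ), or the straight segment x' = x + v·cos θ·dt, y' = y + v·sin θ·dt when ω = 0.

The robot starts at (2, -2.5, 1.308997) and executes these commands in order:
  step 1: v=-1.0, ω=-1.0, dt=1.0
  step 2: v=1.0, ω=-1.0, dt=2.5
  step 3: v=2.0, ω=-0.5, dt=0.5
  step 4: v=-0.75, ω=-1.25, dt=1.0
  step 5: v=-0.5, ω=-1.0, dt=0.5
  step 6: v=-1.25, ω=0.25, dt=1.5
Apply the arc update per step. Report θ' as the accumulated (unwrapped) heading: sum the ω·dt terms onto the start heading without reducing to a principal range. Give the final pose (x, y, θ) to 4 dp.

step 1: θ'=0.3090 (R=1.0000) → pose (1.3382, -3.1938, 0.3090)
step 2: θ'=-2.1910 (R=-1.0000) → pose (2.4560, -4.7277, -2.1910)
step 3: θ'=-2.4410 (R=-4.0000) → pose (1.7797, -5.4607, -2.4410)
step 4: θ'=-3.6910 (R=0.6000) → pose (2.4798, -5.4077, -3.6910)
step 5: θ'=-4.1910 (R=0.5000) → pose (2.6523, -5.5851, -4.1910)
step 6: θ'=-3.8160 (R=-5.0000) → pose (3.8657, -7.0000, -3.8160)

(3.8657, -7.0000, -3.8160)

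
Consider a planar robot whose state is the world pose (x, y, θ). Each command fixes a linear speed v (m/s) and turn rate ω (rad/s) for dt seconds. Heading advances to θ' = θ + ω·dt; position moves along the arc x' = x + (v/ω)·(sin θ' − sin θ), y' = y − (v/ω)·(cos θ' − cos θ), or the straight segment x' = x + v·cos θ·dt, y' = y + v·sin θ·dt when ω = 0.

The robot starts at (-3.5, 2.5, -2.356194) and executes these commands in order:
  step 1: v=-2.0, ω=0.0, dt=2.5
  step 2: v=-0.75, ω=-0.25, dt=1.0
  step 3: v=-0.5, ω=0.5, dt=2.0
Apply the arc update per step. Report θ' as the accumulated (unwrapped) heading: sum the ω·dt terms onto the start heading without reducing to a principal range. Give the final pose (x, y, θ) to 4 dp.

(1.1155, 7.3191, -1.6062)

step 1: θ'=-2.3562 (straight) → pose (0.0355, 6.0355, -2.3562)
step 2: θ'=-2.6062 (R=3.0000) → pose (0.6263, 6.4944, -2.6062)
step 3: θ'=-1.6062 (R=-1.0000) → pose (1.1155, 7.3191, -1.6062)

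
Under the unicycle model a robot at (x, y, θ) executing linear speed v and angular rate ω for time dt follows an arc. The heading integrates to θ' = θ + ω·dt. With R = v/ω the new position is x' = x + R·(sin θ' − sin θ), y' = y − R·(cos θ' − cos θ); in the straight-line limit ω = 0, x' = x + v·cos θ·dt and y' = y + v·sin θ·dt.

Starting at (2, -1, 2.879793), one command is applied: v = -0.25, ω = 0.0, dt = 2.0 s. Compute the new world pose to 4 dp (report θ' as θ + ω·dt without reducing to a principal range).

(2.4830, -1.1294, 2.8798)

θ' = 2.8798 + 0.0·2.0 = 2.8798
ω = 0 → straight: x' = 2 + -0.25·cos(2.8798)·2.0 = 2.4830
y' = -1 + -0.25·sin(2.8798)·2.0 = -1.1294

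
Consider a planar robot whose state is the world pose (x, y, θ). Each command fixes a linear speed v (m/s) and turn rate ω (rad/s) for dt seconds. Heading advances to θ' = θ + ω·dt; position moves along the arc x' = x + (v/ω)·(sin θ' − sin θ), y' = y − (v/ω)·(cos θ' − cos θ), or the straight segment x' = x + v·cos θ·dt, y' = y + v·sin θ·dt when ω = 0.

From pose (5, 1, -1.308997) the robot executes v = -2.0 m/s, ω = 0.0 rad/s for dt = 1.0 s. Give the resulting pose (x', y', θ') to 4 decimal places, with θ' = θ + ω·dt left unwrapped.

(4.4824, 2.9319, -1.3090)

θ' = -1.3090 + 0.0·1.0 = -1.3090
ω = 0 → straight: x' = 5 + -2.0·cos(-1.3090)·1.0 = 4.4824
y' = 1 + -2.0·sin(-1.3090)·1.0 = 2.9319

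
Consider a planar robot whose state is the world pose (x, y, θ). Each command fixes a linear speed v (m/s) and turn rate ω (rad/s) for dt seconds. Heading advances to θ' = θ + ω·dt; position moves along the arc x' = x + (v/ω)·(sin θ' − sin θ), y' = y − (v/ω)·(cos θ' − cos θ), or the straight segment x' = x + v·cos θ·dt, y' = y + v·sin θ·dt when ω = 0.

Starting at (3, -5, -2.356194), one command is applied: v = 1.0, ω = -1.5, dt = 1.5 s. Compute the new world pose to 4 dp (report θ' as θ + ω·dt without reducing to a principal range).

(1.8657, -4.5993, -4.6062)

θ' = -2.3562 + -1.5·1.5 = -4.6062
R = v/ω = 1.0/-1.5 = -0.6667
x' = 3 + -0.6667·(sin -4.6062 − sin -2.3562) = 1.8657
y' = -5 − -0.6667·(cos -4.6062 − cos -2.3562) = -4.5993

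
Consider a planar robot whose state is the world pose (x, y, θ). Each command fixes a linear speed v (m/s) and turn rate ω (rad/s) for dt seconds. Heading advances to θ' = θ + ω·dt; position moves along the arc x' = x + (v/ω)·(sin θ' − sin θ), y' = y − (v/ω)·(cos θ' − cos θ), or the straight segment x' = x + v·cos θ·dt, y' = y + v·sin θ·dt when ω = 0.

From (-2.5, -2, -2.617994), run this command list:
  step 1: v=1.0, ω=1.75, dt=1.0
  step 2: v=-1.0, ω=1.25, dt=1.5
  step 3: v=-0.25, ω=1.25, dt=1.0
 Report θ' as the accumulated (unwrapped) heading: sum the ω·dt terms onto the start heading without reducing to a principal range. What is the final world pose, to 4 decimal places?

step 1: θ'=-0.8680 (R=0.5714) → pose (-2.6503, -2.8642, -0.8680)
step 2: θ'=1.0070 (R=-0.8000) → pose (-3.9369, -2.9538, 1.0070)
step 3: θ'=2.2570 (R=-0.2000) → pose (-3.9226, -3.1874, 2.2570)

(-3.9226, -3.1874, 2.2570)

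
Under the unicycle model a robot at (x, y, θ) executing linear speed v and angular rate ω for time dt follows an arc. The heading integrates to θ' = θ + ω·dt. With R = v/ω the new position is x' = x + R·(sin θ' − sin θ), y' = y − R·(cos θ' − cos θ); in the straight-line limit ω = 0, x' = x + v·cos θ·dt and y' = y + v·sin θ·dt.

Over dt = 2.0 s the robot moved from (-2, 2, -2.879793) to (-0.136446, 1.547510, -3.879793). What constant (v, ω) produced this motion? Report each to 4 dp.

Δθ = -3.879793 − -2.879793 = -1.000000
ω = Δθ/dt = -1.000000/2.0 = -0.5000
R = Δx/(sin θ' − sin θ) = 2.0000
v = R·ω = 2.0000·-0.5000 = -1.0000

v = -1.0000, ω = -0.5000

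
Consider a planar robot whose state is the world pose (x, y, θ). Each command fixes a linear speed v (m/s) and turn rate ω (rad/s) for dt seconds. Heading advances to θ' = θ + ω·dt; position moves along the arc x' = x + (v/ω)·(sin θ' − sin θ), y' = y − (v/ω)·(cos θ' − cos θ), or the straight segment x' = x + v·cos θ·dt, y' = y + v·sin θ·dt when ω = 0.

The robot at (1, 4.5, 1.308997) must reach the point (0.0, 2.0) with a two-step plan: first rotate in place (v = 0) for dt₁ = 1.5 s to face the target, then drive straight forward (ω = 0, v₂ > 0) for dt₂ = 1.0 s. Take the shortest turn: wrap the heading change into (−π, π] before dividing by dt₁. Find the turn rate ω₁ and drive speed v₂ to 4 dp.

heading to target = atan2(2−4.5, 0−1) = -1.9513
Δθ = wrap(-1.9513 − 1.3090) = 3.0229; ω₁ = Δθ/dt₁ = 2.0153
distance = √((0−1)² + (2−4.5)²) = 2.6926; v₂ = distance/dt₂ = 2.6926

ω₁ = 2.0153, v₂ = 2.6926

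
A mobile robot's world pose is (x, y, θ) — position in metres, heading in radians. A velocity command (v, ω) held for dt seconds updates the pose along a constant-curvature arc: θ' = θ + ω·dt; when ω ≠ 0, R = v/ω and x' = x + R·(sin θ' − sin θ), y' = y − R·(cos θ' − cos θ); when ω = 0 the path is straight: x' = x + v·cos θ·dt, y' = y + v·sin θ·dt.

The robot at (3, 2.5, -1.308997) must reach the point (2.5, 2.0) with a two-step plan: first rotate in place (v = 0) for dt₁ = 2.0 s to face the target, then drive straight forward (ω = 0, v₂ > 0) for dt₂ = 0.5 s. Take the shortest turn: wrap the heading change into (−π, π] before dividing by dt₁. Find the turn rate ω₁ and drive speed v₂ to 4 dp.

ω₁ = -0.5236, v₂ = 1.4142

heading to target = atan2(2−2.5, 2.5−3) = -2.3562
Δθ = wrap(-2.3562 − -1.3090) = -1.0472; ω₁ = Δθ/dt₁ = -0.5236
distance = √((2.5−3)² + (2−2.5)²) = 0.7071; v₂ = distance/dt₂ = 1.4142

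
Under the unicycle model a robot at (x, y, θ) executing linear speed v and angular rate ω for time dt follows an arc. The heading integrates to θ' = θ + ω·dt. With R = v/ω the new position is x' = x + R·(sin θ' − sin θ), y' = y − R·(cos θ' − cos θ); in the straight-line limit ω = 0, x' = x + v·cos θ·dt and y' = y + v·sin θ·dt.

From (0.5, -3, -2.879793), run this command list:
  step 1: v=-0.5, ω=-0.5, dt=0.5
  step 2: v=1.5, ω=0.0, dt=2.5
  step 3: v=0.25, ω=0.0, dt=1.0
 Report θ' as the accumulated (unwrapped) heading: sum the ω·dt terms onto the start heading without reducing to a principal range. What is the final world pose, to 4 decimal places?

(-3.2527, -3.0132, -3.1298)

step 1: θ'=-3.1298 (R=1.0000) → pose (0.7470, -2.9660, -3.1298)
step 2: θ'=-3.1298 (straight) → pose (-3.0027, -3.0102, -3.1298)
step 3: θ'=-3.1298 (straight) → pose (-3.2527, -3.0132, -3.1298)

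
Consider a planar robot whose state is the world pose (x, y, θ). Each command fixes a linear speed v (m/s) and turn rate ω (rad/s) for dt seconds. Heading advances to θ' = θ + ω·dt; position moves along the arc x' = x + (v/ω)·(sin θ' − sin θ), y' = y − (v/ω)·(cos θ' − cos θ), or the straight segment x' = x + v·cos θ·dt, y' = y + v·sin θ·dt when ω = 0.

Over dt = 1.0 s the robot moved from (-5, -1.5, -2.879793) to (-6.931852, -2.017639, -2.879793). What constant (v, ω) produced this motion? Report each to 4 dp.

v = 2.0000, ω = 0.0000

Δθ = -2.879793 − -2.879793 = 0.000000
ω = Δθ/dt = 0.000000/1.0 = 0.0000
ω = 0 → v = (Δx·cos θ + Δy·sin θ)/dt = 2.0000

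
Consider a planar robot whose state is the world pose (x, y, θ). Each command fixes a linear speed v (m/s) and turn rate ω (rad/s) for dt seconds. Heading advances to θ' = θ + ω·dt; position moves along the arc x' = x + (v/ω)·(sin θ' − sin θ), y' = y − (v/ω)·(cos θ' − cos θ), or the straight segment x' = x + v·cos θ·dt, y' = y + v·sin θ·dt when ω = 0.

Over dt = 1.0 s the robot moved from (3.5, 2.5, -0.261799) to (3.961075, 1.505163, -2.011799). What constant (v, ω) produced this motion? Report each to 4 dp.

v = 1.2500, ω = -1.7500

Δθ = -2.011799 − -0.261799 = -1.750000
ω = Δθ/dt = -1.750000/1.0 = -1.7500
R = −Δy/(cos θ' − cos θ) = -0.7143
v = R·ω = -0.7143·-1.7500 = 1.2500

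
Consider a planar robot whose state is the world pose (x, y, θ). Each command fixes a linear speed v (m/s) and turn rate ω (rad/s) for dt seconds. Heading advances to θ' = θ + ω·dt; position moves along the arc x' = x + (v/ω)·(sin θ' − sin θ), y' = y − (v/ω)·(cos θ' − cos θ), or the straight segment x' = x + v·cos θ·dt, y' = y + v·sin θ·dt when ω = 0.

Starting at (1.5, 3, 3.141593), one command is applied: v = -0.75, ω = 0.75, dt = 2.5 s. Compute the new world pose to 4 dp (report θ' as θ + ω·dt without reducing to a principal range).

θ' = 3.1416 + 0.75·2.5 = 5.0166
R = v/ω = -0.75/0.75 = -1.0000
x' = 1.5 + -1.0000·(sin 5.0166 − sin 3.1416) = 2.4541
y' = 3 − -1.0000·(cos 5.0166 − cos 3.1416) = 4.2995

(2.4541, 4.2995, 5.0166)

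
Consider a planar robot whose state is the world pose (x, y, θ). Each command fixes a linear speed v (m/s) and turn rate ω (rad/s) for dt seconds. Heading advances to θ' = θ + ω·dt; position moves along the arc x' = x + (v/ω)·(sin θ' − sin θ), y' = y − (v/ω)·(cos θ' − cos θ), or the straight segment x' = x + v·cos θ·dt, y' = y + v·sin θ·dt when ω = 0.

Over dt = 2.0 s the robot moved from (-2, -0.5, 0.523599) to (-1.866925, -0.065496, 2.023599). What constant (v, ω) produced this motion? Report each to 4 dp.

Δθ = 2.023599 − 0.523599 = 1.500000
ω = Δθ/dt = 1.500000/2.0 = 0.7500
R = −Δy/(cos θ' − cos θ) = 0.3333
v = R·ω = 0.3333·0.7500 = 0.2500

v = 0.2500, ω = 0.7500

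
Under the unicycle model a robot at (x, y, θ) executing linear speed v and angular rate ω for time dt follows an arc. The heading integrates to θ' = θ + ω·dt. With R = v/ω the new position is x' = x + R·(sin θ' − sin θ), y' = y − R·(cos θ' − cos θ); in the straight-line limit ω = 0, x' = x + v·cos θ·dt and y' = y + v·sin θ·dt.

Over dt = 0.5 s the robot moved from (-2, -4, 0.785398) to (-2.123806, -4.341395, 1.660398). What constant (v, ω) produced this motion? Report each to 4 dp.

Δθ = 1.660398 − 0.785398 = 0.875000
ω = Δθ/dt = 0.875000/0.5 = 1.7500
R = −Δy/(cos θ' − cos θ) = -0.4286
v = R·ω = -0.4286·1.7500 = -0.7500

v = -0.7500, ω = 1.7500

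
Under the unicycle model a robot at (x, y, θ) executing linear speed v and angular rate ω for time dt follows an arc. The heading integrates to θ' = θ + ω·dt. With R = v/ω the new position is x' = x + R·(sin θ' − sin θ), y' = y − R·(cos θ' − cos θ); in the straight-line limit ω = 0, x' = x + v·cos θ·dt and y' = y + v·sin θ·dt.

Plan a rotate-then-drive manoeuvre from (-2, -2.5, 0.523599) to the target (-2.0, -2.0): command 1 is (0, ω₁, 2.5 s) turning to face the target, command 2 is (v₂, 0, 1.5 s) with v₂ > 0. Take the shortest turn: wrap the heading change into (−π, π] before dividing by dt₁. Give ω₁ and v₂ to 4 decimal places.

heading to target = atan2(-2−-2.5, -2−-2) = 1.5708
Δθ = wrap(1.5708 − 0.5236) = 1.0472; ω₁ = Δθ/dt₁ = 0.4189
distance = √((-2−-2)² + (-2−-2.5)²) = 0.5000; v₂ = distance/dt₂ = 0.3333

ω₁ = 0.4189, v₂ = 0.3333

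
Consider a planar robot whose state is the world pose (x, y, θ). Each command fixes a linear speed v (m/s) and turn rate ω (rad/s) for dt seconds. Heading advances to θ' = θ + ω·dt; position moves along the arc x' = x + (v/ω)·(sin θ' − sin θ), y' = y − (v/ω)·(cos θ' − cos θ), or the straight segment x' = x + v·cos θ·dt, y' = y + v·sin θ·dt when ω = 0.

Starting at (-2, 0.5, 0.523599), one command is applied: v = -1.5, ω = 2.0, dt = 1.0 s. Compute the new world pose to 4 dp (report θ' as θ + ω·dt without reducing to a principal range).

θ' = 0.5236 + 2.0·1.0 = 2.5236
R = v/ω = -1.5/2.0 = -0.7500
x' = -2 + -0.7500·(sin 2.5236 − sin 0.5236) = -2.0596
y' = 0.5 − -0.7500·(cos 2.5236 − cos 0.5236) = -0.7608

(-2.0596, -0.7608, 2.5236)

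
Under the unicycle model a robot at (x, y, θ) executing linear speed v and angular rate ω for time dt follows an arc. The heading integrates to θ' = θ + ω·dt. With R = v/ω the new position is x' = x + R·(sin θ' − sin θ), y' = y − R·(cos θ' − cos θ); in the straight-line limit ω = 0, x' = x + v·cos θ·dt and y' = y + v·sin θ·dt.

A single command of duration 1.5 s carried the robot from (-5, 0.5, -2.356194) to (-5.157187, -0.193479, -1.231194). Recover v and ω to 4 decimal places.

Δθ = -1.231194 − -2.356194 = 1.125000
ω = Δθ/dt = 1.125000/1.5 = 0.7500
R = −Δy/(cos θ' − cos θ) = 0.6667
v = R·ω = 0.6667·0.7500 = 0.5000

v = 0.5000, ω = 0.7500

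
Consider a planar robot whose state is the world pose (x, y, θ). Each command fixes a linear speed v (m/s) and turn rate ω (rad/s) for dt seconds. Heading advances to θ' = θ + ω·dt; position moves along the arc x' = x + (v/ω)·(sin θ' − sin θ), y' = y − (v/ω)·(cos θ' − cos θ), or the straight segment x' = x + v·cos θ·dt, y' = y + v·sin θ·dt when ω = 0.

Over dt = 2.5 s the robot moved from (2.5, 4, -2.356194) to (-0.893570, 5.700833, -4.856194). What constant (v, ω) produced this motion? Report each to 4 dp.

v = 2.0000, ω = -1.0000

Δθ = -4.856194 − -2.356194 = -2.500000
ω = Δθ/dt = -2.500000/2.5 = -1.0000
R = Δx/(sin θ' − sin θ) = -2.0000
v = R·ω = -2.0000·-1.0000 = 2.0000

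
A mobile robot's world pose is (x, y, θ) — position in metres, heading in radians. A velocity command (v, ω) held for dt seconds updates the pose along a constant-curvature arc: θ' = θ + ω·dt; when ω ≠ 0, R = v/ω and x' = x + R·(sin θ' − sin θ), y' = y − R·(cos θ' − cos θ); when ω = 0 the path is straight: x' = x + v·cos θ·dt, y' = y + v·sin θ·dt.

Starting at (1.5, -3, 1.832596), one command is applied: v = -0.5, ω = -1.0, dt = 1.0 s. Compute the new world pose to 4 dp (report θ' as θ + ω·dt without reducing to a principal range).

(1.3869, -3.4659, 0.8326)

θ' = 1.8326 + -1.0·1.0 = 0.8326
R = v/ω = -0.5/-1.0 = 0.5000
x' = 1.5 + 0.5000·(sin 0.8326 − sin 1.8326) = 1.3869
y' = -3 − 0.5000·(cos 0.8326 − cos 1.8326) = -3.4659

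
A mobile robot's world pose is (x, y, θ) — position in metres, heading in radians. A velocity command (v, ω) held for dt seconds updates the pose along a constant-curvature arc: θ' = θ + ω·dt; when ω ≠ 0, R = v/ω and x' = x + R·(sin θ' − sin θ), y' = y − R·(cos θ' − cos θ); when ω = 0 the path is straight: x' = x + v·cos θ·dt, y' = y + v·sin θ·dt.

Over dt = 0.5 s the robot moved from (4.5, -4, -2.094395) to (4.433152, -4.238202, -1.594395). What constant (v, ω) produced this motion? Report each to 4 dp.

Δθ = -1.594395 − -2.094395 = 0.500000
ω = Δθ/dt = 0.500000/0.5 = 1.0000
R = −Δy/(cos θ' − cos θ) = 0.5000
v = R·ω = 0.5000·1.0000 = 0.5000

v = 0.5000, ω = 1.0000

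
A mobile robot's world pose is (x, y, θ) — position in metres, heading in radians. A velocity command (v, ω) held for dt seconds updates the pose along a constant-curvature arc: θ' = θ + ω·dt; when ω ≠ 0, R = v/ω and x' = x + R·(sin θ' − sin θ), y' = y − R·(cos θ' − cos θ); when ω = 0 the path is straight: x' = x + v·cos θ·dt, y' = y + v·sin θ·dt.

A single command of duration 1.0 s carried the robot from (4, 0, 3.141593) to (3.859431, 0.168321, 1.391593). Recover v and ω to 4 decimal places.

Δθ = 1.391593 − 3.141593 = -1.750000
ω = Δθ/dt = -1.750000/1.0 = -1.7500
R = −Δy/(cos θ' − cos θ) = -0.1429
v = R·ω = -0.1429·-1.7500 = 0.2500

v = 0.2500, ω = -1.7500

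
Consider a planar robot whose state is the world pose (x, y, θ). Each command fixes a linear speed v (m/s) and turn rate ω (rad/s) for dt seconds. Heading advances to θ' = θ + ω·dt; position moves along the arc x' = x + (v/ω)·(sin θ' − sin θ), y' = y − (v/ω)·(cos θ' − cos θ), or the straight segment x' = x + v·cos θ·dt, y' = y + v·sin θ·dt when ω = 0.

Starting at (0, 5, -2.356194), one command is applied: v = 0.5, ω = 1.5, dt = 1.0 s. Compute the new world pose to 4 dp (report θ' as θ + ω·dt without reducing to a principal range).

θ' = -2.3562 + 1.5·1.0 = -0.8562
R = v/ω = 0.5/1.5 = 0.3333
x' = 0 + 0.3333·(sin -0.8562 − sin -2.3562) = -0.0161
y' = 5 − 0.3333·(cos -0.8562 − cos -2.3562) = 4.5459

(-0.0161, 4.5459, -0.8562)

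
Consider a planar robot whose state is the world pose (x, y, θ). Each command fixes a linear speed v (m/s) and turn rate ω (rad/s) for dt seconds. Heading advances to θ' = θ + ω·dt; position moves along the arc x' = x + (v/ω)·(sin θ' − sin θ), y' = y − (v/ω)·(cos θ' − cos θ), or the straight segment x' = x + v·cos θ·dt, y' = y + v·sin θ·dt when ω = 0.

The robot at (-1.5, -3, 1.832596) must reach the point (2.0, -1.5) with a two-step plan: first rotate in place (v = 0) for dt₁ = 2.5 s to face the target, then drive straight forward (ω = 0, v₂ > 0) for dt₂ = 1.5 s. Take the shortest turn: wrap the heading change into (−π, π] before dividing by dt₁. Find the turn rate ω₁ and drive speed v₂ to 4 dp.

heading to target = atan2(-1.5−-3, 2−-1.5) = 0.4049
Δθ = wrap(0.4049 − 1.8326) = -1.4277; ω₁ = Δθ/dt₁ = -0.5711
distance = √((2−-1.5)² + (-1.5−-3)²) = 3.8079; v₂ = distance/dt₂ = 2.5386

ω₁ = -0.5711, v₂ = 2.5386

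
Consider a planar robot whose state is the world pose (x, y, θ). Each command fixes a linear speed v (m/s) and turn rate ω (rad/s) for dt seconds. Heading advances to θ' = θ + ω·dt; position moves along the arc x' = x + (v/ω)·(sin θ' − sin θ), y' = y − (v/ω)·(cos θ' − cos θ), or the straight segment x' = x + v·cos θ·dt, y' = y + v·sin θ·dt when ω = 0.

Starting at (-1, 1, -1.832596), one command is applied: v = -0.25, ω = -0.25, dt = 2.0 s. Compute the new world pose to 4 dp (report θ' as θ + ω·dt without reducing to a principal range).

(-0.7577, 1.4314, -2.3326)

θ' = -1.8326 + -0.25·2.0 = -2.3326
R = v/ω = -0.25/-0.25 = 1.0000
x' = -1 + 1.0000·(sin -2.3326 − sin -1.8326) = -0.7577
y' = 1 − 1.0000·(cos -2.3326 − cos -1.8326) = 1.4314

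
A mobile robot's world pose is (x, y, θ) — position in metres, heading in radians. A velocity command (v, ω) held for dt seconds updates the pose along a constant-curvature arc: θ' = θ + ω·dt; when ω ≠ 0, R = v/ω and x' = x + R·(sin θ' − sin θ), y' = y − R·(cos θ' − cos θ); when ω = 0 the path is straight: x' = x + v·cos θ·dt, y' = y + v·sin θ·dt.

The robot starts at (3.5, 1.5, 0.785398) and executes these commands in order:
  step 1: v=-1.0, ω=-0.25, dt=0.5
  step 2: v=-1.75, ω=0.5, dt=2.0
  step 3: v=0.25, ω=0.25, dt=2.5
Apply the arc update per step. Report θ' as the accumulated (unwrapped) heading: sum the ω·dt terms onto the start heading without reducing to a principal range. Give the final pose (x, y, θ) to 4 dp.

(1.5457, -1.3420, 2.2854)

step 1: θ'=0.6604 (R=4.0000) → pose (3.1253, 1.1694, 0.6604)
step 2: θ'=1.6604 (R=-3.5000) → pose (1.7863, -1.9079, 1.6604)
step 3: θ'=2.2854 (R=1.0000) → pose (1.5457, -1.3420, 2.2854)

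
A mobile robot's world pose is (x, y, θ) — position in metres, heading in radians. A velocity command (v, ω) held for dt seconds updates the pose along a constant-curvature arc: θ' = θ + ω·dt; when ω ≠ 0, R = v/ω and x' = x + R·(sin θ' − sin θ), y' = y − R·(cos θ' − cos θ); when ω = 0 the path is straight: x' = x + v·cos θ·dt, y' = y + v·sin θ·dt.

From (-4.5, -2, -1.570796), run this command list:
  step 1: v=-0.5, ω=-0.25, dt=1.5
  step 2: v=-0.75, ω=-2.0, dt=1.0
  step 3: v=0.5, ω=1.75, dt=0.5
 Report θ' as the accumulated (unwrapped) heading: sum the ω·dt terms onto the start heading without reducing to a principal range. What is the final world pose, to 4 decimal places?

step 1: θ'=-1.9458 (R=2.0000) → pose (-4.3610, -1.2675, -1.9458)
step 2: θ'=-3.9458 (R=0.3750) → pose (-3.7420, -1.1447, -3.9458)
step 3: θ'=-3.0708 (R=0.2857) → pose (-3.9680, -1.0579, -3.0708)

(-3.9680, -1.0579, -3.0708)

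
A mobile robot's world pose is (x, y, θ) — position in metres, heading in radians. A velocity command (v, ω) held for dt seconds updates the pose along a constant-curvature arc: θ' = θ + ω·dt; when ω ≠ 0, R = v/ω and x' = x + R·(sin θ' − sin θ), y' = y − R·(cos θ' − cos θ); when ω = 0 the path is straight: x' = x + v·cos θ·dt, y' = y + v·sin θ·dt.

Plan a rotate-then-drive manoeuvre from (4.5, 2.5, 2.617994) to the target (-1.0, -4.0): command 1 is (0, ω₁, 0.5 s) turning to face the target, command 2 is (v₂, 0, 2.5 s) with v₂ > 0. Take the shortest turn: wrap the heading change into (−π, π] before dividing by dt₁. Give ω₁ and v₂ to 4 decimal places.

ω₁ = 2.7843, v₂ = 3.4059

heading to target = atan2(-4−2.5, -1−4.5) = -2.2731
Δθ = wrap(-2.2731 − 2.6180) = 1.3921; ω₁ = Δθ/dt₁ = 2.7843
distance = √((-1−4.5)² + (-4−2.5)²) = 8.5147; v₂ = distance/dt₂ = 3.4059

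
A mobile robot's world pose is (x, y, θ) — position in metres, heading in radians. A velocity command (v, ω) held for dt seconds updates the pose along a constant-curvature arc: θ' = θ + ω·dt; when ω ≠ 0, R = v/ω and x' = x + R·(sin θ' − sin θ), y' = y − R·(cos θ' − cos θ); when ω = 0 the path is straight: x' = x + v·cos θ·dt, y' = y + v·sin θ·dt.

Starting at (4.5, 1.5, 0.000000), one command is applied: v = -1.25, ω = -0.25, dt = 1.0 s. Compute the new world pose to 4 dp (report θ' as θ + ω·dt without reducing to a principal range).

θ' = 0.0000 + -0.25·1.0 = -0.2500
R = v/ω = -1.25/-0.25 = 5.0000
x' = 4.5 + 5.0000·(sin -0.2500 − sin 0.0000) = 3.2630
y' = 1.5 − 5.0000·(cos -0.2500 − cos 0.0000) = 1.6554

(3.2630, 1.6554, -0.2500)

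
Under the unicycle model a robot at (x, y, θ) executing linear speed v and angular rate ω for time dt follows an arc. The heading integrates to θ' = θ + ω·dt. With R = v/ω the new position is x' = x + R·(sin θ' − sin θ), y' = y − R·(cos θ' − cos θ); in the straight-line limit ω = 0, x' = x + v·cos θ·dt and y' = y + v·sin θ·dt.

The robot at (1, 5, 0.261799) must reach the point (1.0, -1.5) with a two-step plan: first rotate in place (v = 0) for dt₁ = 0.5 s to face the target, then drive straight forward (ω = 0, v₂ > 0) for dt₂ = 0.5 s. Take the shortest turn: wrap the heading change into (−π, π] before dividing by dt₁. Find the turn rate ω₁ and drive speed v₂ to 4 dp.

heading to target = atan2(-1.5−5, 1−1) = -1.5708
Δθ = wrap(-1.5708 − 0.2618) = -1.8326; ω₁ = Δθ/dt₁ = -3.6652
distance = √((1−1)² + (-1.5−5)²) = 6.5000; v₂ = distance/dt₂ = 13.0000

ω₁ = -3.6652, v₂ = 13.0000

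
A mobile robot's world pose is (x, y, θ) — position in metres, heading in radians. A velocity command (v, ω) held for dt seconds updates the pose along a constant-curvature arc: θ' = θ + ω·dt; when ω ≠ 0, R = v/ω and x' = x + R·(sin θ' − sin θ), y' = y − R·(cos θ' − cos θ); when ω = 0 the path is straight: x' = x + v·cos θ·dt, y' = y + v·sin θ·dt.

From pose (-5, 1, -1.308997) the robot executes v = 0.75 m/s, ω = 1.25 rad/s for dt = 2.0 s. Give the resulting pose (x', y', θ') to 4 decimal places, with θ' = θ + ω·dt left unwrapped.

θ' = -1.3090 + 1.25·2.0 = 1.1910
R = v/ω = 0.75/1.25 = 0.6000
x' = -5 + 0.6000·(sin 1.1910 − sin -1.3090) = -3.8632
y' = 1 − 0.6000·(cos 1.1910 − cos -1.3090) = 0.9329

(-3.8632, 0.9329, 1.1910)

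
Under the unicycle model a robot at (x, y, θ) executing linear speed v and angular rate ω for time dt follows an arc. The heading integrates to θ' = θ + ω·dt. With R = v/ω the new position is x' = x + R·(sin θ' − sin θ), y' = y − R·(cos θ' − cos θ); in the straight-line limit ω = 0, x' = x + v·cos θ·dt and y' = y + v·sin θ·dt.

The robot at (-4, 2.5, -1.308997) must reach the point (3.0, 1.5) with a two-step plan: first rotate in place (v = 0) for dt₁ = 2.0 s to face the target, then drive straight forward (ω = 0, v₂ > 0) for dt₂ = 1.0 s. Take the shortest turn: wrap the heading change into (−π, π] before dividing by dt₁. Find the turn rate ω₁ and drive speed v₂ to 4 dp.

heading to target = atan2(1.5−2.5, 3−-4) = -0.1419
Δθ = wrap(-0.1419 − -1.3090) = 1.1671; ω₁ = Δθ/dt₁ = 0.5835
distance = √((3−-4)² + (1.5−2.5)²) = 7.0711; v₂ = distance/dt₂ = 7.0711

ω₁ = 0.5835, v₂ = 7.0711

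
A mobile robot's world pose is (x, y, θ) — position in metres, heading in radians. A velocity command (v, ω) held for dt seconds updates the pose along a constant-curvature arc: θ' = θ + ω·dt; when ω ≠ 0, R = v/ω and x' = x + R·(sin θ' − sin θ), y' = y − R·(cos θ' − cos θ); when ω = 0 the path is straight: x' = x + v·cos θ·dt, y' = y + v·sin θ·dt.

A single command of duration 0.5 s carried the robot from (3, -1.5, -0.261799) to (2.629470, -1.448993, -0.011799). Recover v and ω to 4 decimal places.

v = -0.7500, ω = 0.5000

Δθ = -0.011799 − -0.261799 = 0.250000
ω = Δθ/dt = 0.250000/0.5 = 0.5000
R = Δx/(sin θ' − sin θ) = -1.5000
v = R·ω = -1.5000·0.5000 = -0.7500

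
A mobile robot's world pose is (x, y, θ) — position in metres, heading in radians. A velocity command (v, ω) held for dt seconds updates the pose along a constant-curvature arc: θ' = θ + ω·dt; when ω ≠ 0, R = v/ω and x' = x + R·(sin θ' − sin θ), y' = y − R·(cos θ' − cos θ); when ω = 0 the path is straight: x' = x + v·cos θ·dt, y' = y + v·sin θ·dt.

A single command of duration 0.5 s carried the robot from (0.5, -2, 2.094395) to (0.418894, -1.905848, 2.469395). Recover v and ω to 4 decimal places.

v = 0.2500, ω = 0.7500

Δθ = 2.469395 − 2.094395 = 0.375000
ω = Δθ/dt = 0.375000/0.5 = 0.7500
R = −Δy/(cos θ' − cos θ) = 0.3333
v = R·ω = 0.3333·0.7500 = 0.2500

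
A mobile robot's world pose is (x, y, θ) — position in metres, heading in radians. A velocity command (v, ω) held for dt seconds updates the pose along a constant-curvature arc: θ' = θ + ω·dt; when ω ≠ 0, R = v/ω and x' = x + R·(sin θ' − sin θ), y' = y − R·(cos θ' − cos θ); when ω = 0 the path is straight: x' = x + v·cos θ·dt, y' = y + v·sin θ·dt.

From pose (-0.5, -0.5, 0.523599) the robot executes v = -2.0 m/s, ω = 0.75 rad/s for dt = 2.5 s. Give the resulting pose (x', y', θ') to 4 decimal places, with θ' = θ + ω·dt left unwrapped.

θ' = 0.5236 + 0.75·2.5 = 2.3986
R = v/ω = -2.0/0.75 = -2.6667
x' = -0.5 + -2.6667·(sin 2.3986 − sin 0.5236) = -0.9707
y' = -0.5 − -2.6667·(cos 2.3986 − cos 0.5236) = -4.7733

(-0.9707, -4.7733, 2.3986)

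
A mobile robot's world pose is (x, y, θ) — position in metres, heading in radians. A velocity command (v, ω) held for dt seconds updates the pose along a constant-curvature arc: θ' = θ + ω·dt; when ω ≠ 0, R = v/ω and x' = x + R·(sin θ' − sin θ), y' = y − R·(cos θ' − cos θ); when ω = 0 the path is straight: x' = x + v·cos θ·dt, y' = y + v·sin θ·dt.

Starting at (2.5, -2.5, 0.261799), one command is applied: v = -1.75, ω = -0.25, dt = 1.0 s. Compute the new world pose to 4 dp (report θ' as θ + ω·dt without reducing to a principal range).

(0.7709, -2.7380, 0.0118)

θ' = 0.2618 + -0.25·1.0 = 0.0118
R = v/ω = -1.75/-0.25 = 7.0000
x' = 2.5 + 7.0000·(sin 0.0118 − sin 0.2618) = 0.7709
y' = -2.5 − 7.0000·(cos 0.0118 − cos 0.2618) = -2.7380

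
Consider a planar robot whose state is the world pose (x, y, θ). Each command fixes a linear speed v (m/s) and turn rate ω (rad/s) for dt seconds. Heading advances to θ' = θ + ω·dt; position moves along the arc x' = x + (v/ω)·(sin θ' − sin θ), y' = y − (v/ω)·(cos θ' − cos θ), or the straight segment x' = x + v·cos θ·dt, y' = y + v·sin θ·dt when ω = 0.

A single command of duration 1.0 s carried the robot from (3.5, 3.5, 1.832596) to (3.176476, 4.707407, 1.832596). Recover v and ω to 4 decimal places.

v = 1.2500, ω = 0.0000

Δθ = 1.832596 − 1.832596 = 0.000000
ω = Δθ/dt = 0.000000/1.0 = 0.0000
ω = 0 → v = (Δx·cos θ + Δy·sin θ)/dt = 1.2500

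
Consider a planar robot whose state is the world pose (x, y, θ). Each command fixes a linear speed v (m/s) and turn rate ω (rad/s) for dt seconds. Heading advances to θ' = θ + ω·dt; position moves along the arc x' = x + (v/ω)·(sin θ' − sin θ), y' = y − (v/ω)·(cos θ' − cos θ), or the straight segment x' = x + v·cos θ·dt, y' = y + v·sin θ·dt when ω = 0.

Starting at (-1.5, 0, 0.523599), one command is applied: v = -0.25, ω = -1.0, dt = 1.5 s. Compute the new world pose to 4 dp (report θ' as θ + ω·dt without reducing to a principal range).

θ' = 0.5236 + -1.0·1.5 = -0.9764
R = v/ω = -0.25/-1.0 = 0.2500
x' = -1.5 + 0.2500·(sin -0.9764 − sin 0.5236) = -1.8321
y' = 0 − 0.2500·(cos -0.9764 − cos 0.5236) = 0.0765

(-1.8321, 0.0765, -0.9764)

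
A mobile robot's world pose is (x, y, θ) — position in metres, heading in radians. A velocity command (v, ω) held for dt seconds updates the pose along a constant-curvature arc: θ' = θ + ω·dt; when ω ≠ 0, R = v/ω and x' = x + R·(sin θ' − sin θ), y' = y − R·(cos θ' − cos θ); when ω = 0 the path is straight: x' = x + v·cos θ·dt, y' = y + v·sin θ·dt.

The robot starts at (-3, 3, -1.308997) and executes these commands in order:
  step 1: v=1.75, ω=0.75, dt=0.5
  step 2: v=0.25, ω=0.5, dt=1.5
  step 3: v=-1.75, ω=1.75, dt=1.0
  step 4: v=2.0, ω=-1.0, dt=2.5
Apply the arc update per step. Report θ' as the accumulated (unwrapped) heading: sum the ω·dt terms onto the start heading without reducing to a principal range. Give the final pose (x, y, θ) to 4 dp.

step 1: θ'=-0.9340 (R=2.3333) → pose (-2.6222, 2.2165, -0.9340)
step 2: θ'=-0.1840 (R=0.5000) → pose (-2.3117, 2.0222, -0.1840)
step 3: θ'=1.5660 (R=-1.0000) → pose (-3.4946, 1.0439, 1.5660)
step 4: θ'=-0.9340 (R=-2.0000) → pose (0.1134, 2.2235, -0.9340)

(0.1134, 2.2235, -0.9340)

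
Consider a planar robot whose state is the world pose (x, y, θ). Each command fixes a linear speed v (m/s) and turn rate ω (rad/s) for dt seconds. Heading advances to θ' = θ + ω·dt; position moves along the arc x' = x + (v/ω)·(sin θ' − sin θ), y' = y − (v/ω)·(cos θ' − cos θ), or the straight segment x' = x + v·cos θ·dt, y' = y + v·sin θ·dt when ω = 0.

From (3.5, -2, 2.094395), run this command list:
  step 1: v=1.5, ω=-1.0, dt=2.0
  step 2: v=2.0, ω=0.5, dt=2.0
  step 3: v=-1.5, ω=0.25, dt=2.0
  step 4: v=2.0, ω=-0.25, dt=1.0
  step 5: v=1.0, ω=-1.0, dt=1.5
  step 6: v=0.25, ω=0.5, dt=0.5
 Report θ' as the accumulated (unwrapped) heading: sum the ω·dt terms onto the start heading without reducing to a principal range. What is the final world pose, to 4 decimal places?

(8.6248, 2.2423, 0.0944)

step 1: θ'=0.0944 (R=-1.5000) → pose (4.6577, 0.2433, 0.0944)
step 2: θ'=1.0944 (R=4.0000) → pose (7.8352, 2.3912, 1.0944)
step 3: θ'=1.5944 (R=-6.0000) → pose (7.1688, -0.5019, 1.5944)
step 4: θ'=1.3444 (R=-8.0000) → pose (7.3707, 1.4826, 1.3444)
step 5: θ'=-0.1556 (R=-1.0000) → pose (8.5002, 2.2461, -0.1556)
step 6: θ'=0.0944 (R=0.5000) → pose (8.6248, 2.2423, 0.0944)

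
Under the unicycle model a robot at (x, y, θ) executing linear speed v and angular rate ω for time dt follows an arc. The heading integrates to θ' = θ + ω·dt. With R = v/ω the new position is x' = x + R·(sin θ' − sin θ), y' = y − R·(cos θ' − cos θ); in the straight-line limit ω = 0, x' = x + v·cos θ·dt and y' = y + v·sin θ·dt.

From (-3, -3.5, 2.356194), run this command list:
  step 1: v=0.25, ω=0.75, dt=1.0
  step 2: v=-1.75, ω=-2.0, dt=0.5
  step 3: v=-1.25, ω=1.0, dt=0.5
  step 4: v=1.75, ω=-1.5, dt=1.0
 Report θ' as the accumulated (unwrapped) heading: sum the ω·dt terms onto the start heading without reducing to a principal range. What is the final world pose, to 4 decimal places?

(-2.5127, -2.7418, 1.1062)

step 1: θ'=3.1062 (R=0.3333) → pose (-3.2239, -3.4026, 3.1062)
step 2: θ'=2.1062 (R=0.8750) → pose (-2.5023, -3.8306, 2.1062)
step 3: θ'=2.6062 (R=-1.2500) → pose (-2.0650, -4.2680, 2.6062)
step 4: θ'=1.1062 (R=-1.1667) → pose (-2.5127, -2.7418, 1.1062)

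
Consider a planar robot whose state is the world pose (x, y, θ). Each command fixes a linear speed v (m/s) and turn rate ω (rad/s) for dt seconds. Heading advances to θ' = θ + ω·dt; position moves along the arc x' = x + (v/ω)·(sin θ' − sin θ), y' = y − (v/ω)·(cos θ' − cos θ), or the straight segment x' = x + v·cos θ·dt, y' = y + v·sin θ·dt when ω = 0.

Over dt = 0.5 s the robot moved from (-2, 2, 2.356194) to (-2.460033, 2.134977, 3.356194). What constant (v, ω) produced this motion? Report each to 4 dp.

v = 1.0000, ω = 2.0000

Δθ = 3.356194 − 2.356194 = 1.000000
ω = Δθ/dt = 1.000000/0.5 = 2.0000
R = Δx/(sin θ' − sin θ) = 0.5000
v = R·ω = 0.5000·2.0000 = 1.0000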